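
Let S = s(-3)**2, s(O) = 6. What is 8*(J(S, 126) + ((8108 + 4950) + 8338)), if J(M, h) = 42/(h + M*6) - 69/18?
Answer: 3251628/19 ≈ 1.7114e+5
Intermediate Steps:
S = 36 (S = 6**2 = 36)
J(M, h) = -23/6 + 42/(h + 6*M) (J(M, h) = 42/(h + 6*M) - 69*1/18 = 42/(h + 6*M) - 23/6 = -23/6 + 42/(h + 6*M))
8*(J(S, 126) + ((8108 + 4950) + 8338)) = 8*((252 - 138*36 - 23*126)/(6*(126 + 6*36)) + ((8108 + 4950) + 8338)) = 8*((252 - 4968 - 2898)/(6*(126 + 216)) + (13058 + 8338)) = 8*((1/6)*(-7614)/342 + 21396) = 8*((1/6)*(1/342)*(-7614) + 21396) = 8*(-141/38 + 21396) = 8*(812907/38) = 3251628/19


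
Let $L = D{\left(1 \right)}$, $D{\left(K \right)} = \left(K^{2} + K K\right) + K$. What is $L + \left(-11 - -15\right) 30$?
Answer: $123$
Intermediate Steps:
$D{\left(K \right)} = K + 2 K^{2}$ ($D{\left(K \right)} = \left(K^{2} + K^{2}\right) + K = 2 K^{2} + K = K + 2 K^{2}$)
$L = 3$ ($L = 1 \left(1 + 2 \cdot 1\right) = 1 \left(1 + 2\right) = 1 \cdot 3 = 3$)
$L + \left(-11 - -15\right) 30 = 3 + \left(-11 - -15\right) 30 = 3 + \left(-11 + 15\right) 30 = 3 + 4 \cdot 30 = 3 + 120 = 123$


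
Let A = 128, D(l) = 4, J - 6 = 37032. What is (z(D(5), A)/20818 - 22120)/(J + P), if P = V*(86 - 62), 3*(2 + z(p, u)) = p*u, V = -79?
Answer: -690740987/1097379234 ≈ -0.62945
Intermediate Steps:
J = 37038 (J = 6 + 37032 = 37038)
z(p, u) = -2 + p*u/3 (z(p, u) = -2 + (p*u)/3 = -2 + p*u/3)
P = -1896 (P = -79*(86 - 62) = -79*24 = -1896)
(z(D(5), A)/20818 - 22120)/(J + P) = ((-2 + (⅓)*4*128)/20818 - 22120)/(37038 - 1896) = ((-2 + 512/3)*(1/20818) - 22120)/35142 = ((506/3)*(1/20818) - 22120)*(1/35142) = (253/31227 - 22120)*(1/35142) = -690740987/31227*1/35142 = -690740987/1097379234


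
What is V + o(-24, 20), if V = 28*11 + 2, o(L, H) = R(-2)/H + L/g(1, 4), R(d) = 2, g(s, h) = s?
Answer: 2861/10 ≈ 286.10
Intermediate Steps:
o(L, H) = L + 2/H (o(L, H) = 2/H + L/1 = 2/H + L*1 = 2/H + L = L + 2/H)
V = 310 (V = 308 + 2 = 310)
V + o(-24, 20) = 310 + (-24 + 2/20) = 310 + (-24 + 2*(1/20)) = 310 + (-24 + 1/10) = 310 - 239/10 = 2861/10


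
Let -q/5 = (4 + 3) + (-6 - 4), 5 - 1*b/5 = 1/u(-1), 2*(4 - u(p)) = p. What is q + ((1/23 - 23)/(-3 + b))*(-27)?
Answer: 48291/1081 ≈ 44.673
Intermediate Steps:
u(p) = 4 - p/2
b = 215/9 (b = 25 - 5/(4 - 1/2*(-1)) = 25 - 5/(4 + 1/2) = 25 - 5/9/2 = 25 - 5*2/9 = 25 - 10/9 = 215/9 ≈ 23.889)
q = 15 (q = -5*((4 + 3) + (-6 - 4)) = -5*(7 - 10) = -5*(-3) = 15)
q + ((1/23 - 23)/(-3 + b))*(-27) = 15 + ((1/23 - 23)/(-3 + 215/9))*(-27) = 15 + ((1/23 - 23)/(188/9))*(-27) = 15 - 528/23*9/188*(-27) = 15 - 1188/1081*(-27) = 15 + 32076/1081 = 48291/1081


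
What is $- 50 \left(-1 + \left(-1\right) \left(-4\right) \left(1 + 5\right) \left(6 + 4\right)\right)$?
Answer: $-11950$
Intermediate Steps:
$- 50 \left(-1 + \left(-1\right) \left(-4\right) \left(1 + 5\right) \left(6 + 4\right)\right) = - 50 \left(-1 + 4 \cdot 6 \cdot 10\right) = - 50 \left(-1 + 4 \cdot 60\right) = - 50 \left(-1 + 240\right) = \left(-50\right) 239 = -11950$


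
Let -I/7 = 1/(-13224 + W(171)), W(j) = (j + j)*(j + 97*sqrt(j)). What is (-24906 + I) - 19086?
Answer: -71830313037317/1632803988 - 2037*sqrt(19)/544267996 ≈ -43992.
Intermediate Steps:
W(j) = 2*j*(j + 97*sqrt(j)) (W(j) = (2*j)*(j + 97*sqrt(j)) = 2*j*(j + 97*sqrt(j)))
I = -7/(45258 + 99522*sqrt(19)) (I = -7/(-13224 + (2*171**2 + 194*171**(3/2))) = -7/(-13224 + (2*29241 + 194*(513*sqrt(19)))) = -7/(-13224 + (58482 + 99522*sqrt(19))) = -7/(45258 + 99522*sqrt(19)) ≈ -1.4612e-5)
(-24906 + I) - 19086 = (-24906 + (2779/1632803988 - 2037*sqrt(19)/544267996)) - 19086 = (-40666616122349/1632803988 - 2037*sqrt(19)/544267996) - 19086 = -71830313037317/1632803988 - 2037*sqrt(19)/544267996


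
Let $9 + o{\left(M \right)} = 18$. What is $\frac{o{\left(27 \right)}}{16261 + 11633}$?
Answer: $\frac{3}{9298} \approx 0.00032265$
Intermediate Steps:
$o{\left(M \right)} = 9$ ($o{\left(M \right)} = -9 + 18 = 9$)
$\frac{o{\left(27 \right)}}{16261 + 11633} = \frac{9}{16261 + 11633} = \frac{9}{27894} = 9 \cdot \frac{1}{27894} = \frac{3}{9298}$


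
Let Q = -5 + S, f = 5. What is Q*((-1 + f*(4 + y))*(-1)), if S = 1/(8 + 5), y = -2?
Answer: 576/13 ≈ 44.308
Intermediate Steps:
S = 1/13 ≈ 0.076923
Q = -64/13 (Q = -5 + 1/13 = -64/13 ≈ -4.9231)
Q*((-1 + f*(4 + y))*(-1)) = -64*(-1 + 5*(4 - 2))*(-1)/13 = -64*(-1 + 5*2)*(-1)/13 = -64*(-1 + 10)*(-1)/13 = -576*(-1)/13 = -64/13*(-9) = 576/13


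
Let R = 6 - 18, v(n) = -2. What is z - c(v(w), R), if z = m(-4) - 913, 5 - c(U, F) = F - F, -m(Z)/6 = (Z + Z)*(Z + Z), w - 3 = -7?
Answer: -1302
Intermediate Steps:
w = -4 (w = 3 - 7 = -4)
R = -12
m(Z) = -24*Z² (m(Z) = -6*(Z + Z)*(Z + Z) = -6*2*Z*2*Z = -24*Z²)
c(U, F) = 5 (c(U, F) = 5 - (F - F) = 5 - 1*0 = 5 + 0 = 5)
z = -1297 (z = -24*(-4)² - 913 = -24*16 - 913 = -384 - 913 = -1297)
z - c(v(w), R) = -1297 - 1*5 = -1297 - 5 = -1302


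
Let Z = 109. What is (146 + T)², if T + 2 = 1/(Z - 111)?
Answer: 82369/4 ≈ 20592.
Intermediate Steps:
T = -5/2 (T = -2 + 1/(109 - 111) = -2 + 1/(-2) = -2 - ½ = -5/2 ≈ -2.5000)
(146 + T)² = (146 - 5/2)² = (287/2)² = 82369/4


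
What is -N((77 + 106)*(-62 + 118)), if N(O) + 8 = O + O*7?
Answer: -81976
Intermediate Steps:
N(O) = -8 + 8*O (N(O) = -8 + (O + O*7) = -8 + (O + 7*O) = -8 + 8*O)
-N((77 + 106)*(-62 + 118)) = -(-8 + 8*((77 + 106)*(-62 + 118))) = -(-8 + 8*(183*56)) = -(-8 + 8*10248) = -(-8 + 81984) = -1*81976 = -81976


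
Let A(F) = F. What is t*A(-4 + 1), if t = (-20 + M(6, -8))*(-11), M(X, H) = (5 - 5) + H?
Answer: -924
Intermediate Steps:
M(X, H) = H (M(X, H) = 0 + H = H)
t = 308 (t = (-20 - 8)*(-11) = -28*(-11) = 308)
t*A(-4 + 1) = 308*(-4 + 1) = 308*(-3) = -924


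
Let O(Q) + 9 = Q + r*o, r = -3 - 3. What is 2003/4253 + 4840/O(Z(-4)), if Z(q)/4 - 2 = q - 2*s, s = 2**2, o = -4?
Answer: -4106889/21265 ≈ -193.13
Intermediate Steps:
r = -6
s = 4
Z(q) = -24 + 4*q (Z(q) = 8 + 4*(q - 2*4) = 8 + 4*(q - 8) = 8 + 4*(-8 + q) = 8 + (-32 + 4*q) = -24 + 4*q)
O(Q) = 15 + Q (O(Q) = -9 + (Q - 6*(-4)) = -9 + (Q + 24) = -9 + (24 + Q) = 15 + Q)
2003/4253 + 4840/O(Z(-4)) = 2003/4253 + 4840/(15 + (-24 + 4*(-4))) = 2003*(1/4253) + 4840/(15 + (-24 - 16)) = 2003/4253 + 4840/(15 - 40) = 2003/4253 + 4840/(-25) = 2003/4253 + 4840*(-1/25) = 2003/4253 - 968/5 = -4106889/21265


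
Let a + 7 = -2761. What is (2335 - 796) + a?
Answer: -1229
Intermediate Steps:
a = -2768 (a = -7 - 2761 = -2768)
(2335 - 796) + a = (2335 - 796) - 2768 = 1539 - 2768 = -1229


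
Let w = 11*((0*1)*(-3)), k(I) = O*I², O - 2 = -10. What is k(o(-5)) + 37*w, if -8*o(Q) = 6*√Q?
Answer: 45/2 ≈ 22.500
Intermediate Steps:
O = -8 (O = 2 - 10 = -8)
o(Q) = -3*√Q/4
k(I) = -8*I²
w = 0 (w = 11*(0*(-3)) = 11*0 = 0)
k(o(-5)) + 37*w = -8*(-3*I*√5/4)² + 37*0 = -8*(-3*I*√5/4)² + 0 = -8*(-45/16) + 0 = 45/2 + 0 = 45/2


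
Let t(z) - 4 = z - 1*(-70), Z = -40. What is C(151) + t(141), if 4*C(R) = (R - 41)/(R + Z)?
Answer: 47785/222 ≈ 215.25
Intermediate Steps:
C(R) = (-41 + R)/(4*(-40 + R)) (C(R) = ((R - 41)/(R - 40))/4 = ((-41 + R)/(-40 + R))/4 = (-41 + R)/(4*(-40 + R)))
t(z) = 74 + z (t(z) = 4 + (z - 1*(-70)) = 4 + (z + 70) = 4 + (70 + z) = 74 + z)
C(151) + t(141) = (-41 + 151)/(4*(-40 + 151)) + (74 + 141) = (¼)*110/111 + 215 = (¼)*(1/111)*110 + 215 = 55/222 + 215 = 47785/222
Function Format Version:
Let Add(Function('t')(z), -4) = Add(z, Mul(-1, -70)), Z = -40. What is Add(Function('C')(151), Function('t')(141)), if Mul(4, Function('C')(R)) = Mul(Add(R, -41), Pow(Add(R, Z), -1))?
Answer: Rational(47785, 222) ≈ 215.25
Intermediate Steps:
Function('C')(R) = Mul(Rational(1, 4), Pow(Add(-40, R), -1), Add(-41, R)) (Function('C')(R) = Mul(Rational(1, 4), Mul(Add(R, -41), Pow(Add(R, -40), -1))) = Mul(Rational(1, 4), Mul(Add(-41, R), Pow(Add(-40, R), -1))) = Mul(Rational(1, 4), Mul(Pow(Add(-40, R), -1), Add(-41, R))) = Mul(Rational(1, 4), Pow(Add(-40, R), -1), Add(-41, R)))
Function('t')(z) = Add(74, z) (Function('t')(z) = Add(4, Add(z, Mul(-1, -70))) = Add(4, Add(z, 70)) = Add(4, Add(70, z)) = Add(74, z))
Add(Function('C')(151), Function('t')(141)) = Add(Mul(Rational(1, 4), Pow(Add(-40, 151), -1), Add(-41, 151)), Add(74, 141)) = Add(Mul(Rational(1, 4), Pow(111, -1), 110), 215) = Add(Mul(Rational(1, 4), Rational(1, 111), 110), 215) = Add(Rational(55, 222), 215) = Rational(47785, 222)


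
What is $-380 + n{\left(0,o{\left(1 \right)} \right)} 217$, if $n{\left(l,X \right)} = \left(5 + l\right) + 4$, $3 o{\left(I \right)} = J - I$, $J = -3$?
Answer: $1573$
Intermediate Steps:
$o{\left(I \right)} = -1 - \frac{I}{3}$ ($o{\left(I \right)} = \frac{-3 - I}{3} = -1 - \frac{I}{3}$)
$n{\left(l,X \right)} = 9 + l$
$-380 + n{\left(0,o{\left(1 \right)} \right)} 217 = -380 + \left(9 + 0\right) 217 = -380 + 9 \cdot 217 = -380 + 1953 = 1573$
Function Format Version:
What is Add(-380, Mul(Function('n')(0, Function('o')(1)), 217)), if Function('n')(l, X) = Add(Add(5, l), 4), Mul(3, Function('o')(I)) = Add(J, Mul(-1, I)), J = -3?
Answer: 1573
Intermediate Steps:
Function('o')(I) = Add(-1, Mul(Rational(-1, 3), I)) (Function('o')(I) = Mul(Rational(1, 3), Add(-3, Mul(-1, I))) = Add(-1, Mul(Rational(-1, 3), I)))
Function('n')(l, X) = Add(9, l)
Add(-380, Mul(Function('n')(0, Function('o')(1)), 217)) = Add(-380, Mul(Add(9, 0), 217)) = Add(-380, Mul(9, 217)) = Add(-380, 1953) = 1573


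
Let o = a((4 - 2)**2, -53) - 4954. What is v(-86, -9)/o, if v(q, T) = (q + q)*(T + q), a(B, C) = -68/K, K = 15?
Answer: -122550/37189 ≈ -3.2953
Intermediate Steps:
a(B, C) = -68/15
v(q, T) = 2*q*(T + q) (v(q, T) = (2*q)*(T + q) = 2*q*(T + q))
o = -74378/15 (o = -68/15 - 4954 = -74378/15 ≈ -4958.5)
v(-86, -9)/o = (2*(-86)*(-9 - 86))/(-74378/15) = (2*(-86)*(-95))*(-15/74378) = 16340*(-15/74378) = -122550/37189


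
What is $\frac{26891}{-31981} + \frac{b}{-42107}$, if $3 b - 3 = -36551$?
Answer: $- \frac{2228056423}{4039871901} \approx -0.55152$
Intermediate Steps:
$b = - \frac{36548}{3}$ ($b = 1 + \frac{1}{3} \left(-36551\right) = 1 - \frac{36551}{3} = - \frac{36548}{3} \approx -12183.0$)
$\frac{26891}{-31981} + \frac{b}{-42107} = \frac{26891}{-31981} - \frac{36548}{3 \left(-42107\right)} = 26891 \left(- \frac{1}{31981}\right) - - \frac{36548}{126321} = - \frac{26891}{31981} + \frac{36548}{126321} = - \frac{2228056423}{4039871901}$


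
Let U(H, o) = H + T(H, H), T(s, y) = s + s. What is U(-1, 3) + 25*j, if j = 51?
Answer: 1272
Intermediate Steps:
T(s, y) = 2*s
U(H, o) = 3*H (U(H, o) = H + 2*H = 3*H)
U(-1, 3) + 25*j = 3*(-1) + 25*51 = -3 + 1275 = 1272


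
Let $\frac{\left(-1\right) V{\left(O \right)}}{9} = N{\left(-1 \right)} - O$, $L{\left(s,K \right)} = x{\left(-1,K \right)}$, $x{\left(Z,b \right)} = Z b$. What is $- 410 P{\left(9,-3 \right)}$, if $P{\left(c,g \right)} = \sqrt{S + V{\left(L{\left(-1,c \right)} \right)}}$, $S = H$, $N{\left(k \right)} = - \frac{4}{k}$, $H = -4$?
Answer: $- 4510 i \approx - 4510.0 i$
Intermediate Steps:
$L{\left(s,K \right)} = - K$
$S = -4$
$V{\left(O \right)} = -36 + 9 O$ ($V{\left(O \right)} = - 9 \left(- \frac{4}{-1} - O\right) = - 9 \left(\left(-4\right) \left(-1\right) - O\right) = - 9 \left(4 - O\right) = -36 + 9 O$)
$P{\left(c,g \right)} = \sqrt{-40 - 9 c}$ ($P{\left(c,g \right)} = \sqrt{-4 + \left(-36 + 9 \left(- c\right)\right)} = \sqrt{-4 - \left(36 + 9 c\right)} = \sqrt{-40 - 9 c}$)
$- 410 P{\left(9,-3 \right)} = - 410 \sqrt{-40 - 81} = - 410 \sqrt{-121} = - 410 \cdot 11 i = - 4510 i$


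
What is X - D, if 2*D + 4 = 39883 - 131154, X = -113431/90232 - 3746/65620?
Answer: 67553236036677/1480255960 ≈ 45636.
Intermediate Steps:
X = -1945337823/1480255960 (X = -113431*1/90232 - 3746*1/65620 = -113431/90232 - 1873/32810 = -1945337823/1480255960 ≈ -1.3142)
D = -91275/2 (D = -2 + (39883 - 131154)/2 = -2 + (½)*(-91271) = -2 - 91271/2 = -91275/2 ≈ -45638.)
X - D = -1945337823/1480255960 - 1*(-91275/2) = -1945337823/1480255960 + 91275/2 = 67553236036677/1480255960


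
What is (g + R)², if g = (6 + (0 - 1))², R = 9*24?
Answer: 58081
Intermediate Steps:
R = 216
g = 25 (g = (6 - 1)² = 5² = 25)
(g + R)² = (25 + 216)² = 241² = 58081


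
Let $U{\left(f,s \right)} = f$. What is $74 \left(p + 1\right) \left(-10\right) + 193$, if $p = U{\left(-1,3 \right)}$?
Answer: $193$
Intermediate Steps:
$p = -1$
$74 \left(p + 1\right) \left(-10\right) + 193 = 74 \left(-1 + 1\right) \left(-10\right) + 193 = 74 \cdot 0 \left(-10\right) + 193 = 74 \cdot 0 + 193 = 0 + 193 = 193$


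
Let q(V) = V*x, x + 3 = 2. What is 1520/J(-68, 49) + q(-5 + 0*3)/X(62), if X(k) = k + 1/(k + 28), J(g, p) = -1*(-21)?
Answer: 8492570/117201 ≈ 72.462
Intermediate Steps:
x = -1 (x = -3 + 2 = -1)
q(V) = -V (q(V) = V*(-1) = -V)
J(g, p) = 21
X(k) = k + 1/(28 + k)
1520/J(-68, 49) + q(-5 + 0*3)/X(62) = 1520/21 + (-(-5 + 0*3))/(((1 + 62² + 28*62)/(28 + 62))) = 1520*(1/21) + (-(-5 + 0))/(((1 + 3844 + 1736)/90)) = 1520/21 + (-1*(-5))/(((1/90)*5581)) = 1520/21 + 5/(5581/90) = 1520/21 + 5*(90/5581) = 1520/21 + 450/5581 = 8492570/117201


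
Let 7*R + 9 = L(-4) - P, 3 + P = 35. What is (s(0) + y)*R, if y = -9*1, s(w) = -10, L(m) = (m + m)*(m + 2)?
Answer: 475/7 ≈ 67.857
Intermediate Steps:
P = 32 (P = -3 + 35 = 32)
L(m) = 2*m*(2 + m) (L(m) = (2*m)*(2 + m) = 2*m*(2 + m))
R = -25/7 (R = -9/7 + (2*(-4)*(2 - 4) - 1*32)/7 = -9/7 + (2*(-4)*(-2) - 32)/7 = -9/7 + (16 - 32)/7 = -9/7 + (1/7)*(-16) = -9/7 - 16/7 = -25/7 ≈ -3.5714)
y = -9
(s(0) + y)*R = (-10 - 9)*(-25/7) = -19*(-25/7) = 475/7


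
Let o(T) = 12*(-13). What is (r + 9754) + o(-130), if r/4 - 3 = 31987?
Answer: 137558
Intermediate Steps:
r = 127960 (r = 12 + 4*31987 = 12 + 127948 = 127960)
o(T) = -156
(r + 9754) + o(-130) = (127960 + 9754) - 156 = 137714 - 156 = 137558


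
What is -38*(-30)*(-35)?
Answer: -39900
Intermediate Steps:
-38*(-30)*(-35) = 1140*(-35) = -39900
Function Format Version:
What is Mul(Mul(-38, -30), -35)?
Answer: -39900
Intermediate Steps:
Mul(Mul(-38, -30), -35) = Mul(1140, -35) = -39900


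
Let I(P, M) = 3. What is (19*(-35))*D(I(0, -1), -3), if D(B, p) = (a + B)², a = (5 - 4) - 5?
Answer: -665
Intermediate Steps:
a = -4 (a = 1 - 5 = -4)
D(B, p) = (-4 + B)²
(19*(-35))*D(I(0, -1), -3) = (19*(-35))*(-4 + 3)² = -665*(-1)² = -665*1 = -665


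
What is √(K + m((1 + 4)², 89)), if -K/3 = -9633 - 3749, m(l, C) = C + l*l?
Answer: 6*√1135 ≈ 202.14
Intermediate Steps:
m(l, C) = C + l²
K = 40146 (K = -3*(-9633 - 3749) = -3*(-13382) = 40146)
√(K + m((1 + 4)², 89)) = √(40146 + (89 + ((1 + 4)²)²)) = √(40146 + (89 + (5²)²)) = √(40146 + (89 + 25²)) = √(40146 + (89 + 625)) = √(40146 + 714) = √40860 = 6*√1135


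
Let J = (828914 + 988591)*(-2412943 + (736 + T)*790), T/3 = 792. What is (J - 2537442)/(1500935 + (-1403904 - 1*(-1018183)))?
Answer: 27587062581/371738 ≈ 74211.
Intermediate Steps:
T = 2376 (T = 3*792 = 2376)
J = 82763725185 (J = (828914 + 988591)*(-2412943 + (736 + 2376)*790) = 1817505*(-2412943 + 3112*790) = 1817505*(-2412943 + 2458480) = 1817505*45537 = 82763725185)
(J - 2537442)/(1500935 + (-1403904 - 1*(-1018183))) = (82763725185 - 2537442)/(1500935 + (-1403904 - 1*(-1018183))) = 82761187743/(1500935 + (-1403904 + 1018183)) = 82761187743/(1500935 - 385721) = 82761187743/1115214 = 82761187743*(1/1115214) = 27587062581/371738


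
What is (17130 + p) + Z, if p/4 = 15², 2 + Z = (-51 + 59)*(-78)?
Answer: 17404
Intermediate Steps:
Z = -626 (Z = -2 + (-51 + 59)*(-78) = -2 + 8*(-78) = -2 - 624 = -626)
p = 900 (p = 4*15² = 4*225 = 900)
(17130 + p) + Z = (17130 + 900) - 626 = 18030 - 626 = 17404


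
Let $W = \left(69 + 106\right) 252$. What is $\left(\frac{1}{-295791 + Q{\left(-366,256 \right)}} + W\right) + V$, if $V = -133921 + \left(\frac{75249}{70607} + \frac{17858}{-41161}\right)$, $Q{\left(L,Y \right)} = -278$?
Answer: $- \frac{77286109168132380023}{860451930768163} \approx -89820.0$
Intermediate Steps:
$W = 44100$ ($W = 175 \cdot 252 = 44100$)
$V = - \frac{389206702870284}{2906254727}$ ($V = -133921 + \left(75249 \cdot \frac{1}{70607} + 17858 \left(- \frac{1}{41161}\right)\right) = -133921 + \left(\frac{75249}{70607} - \frac{17858}{41161}\right) = -133921 + \frac{1836424283}{2906254727} = - \frac{389206702870284}{2906254727} \approx -1.3392 \cdot 10^{5}$)
$\left(\frac{1}{-295791 + Q{\left(-366,256 \right)}} + W\right) + V = \left(\frac{1}{-295791 - 278} + 44100\right) - \frac{389206702870284}{2906254727} = \left(\frac{1}{-296069} + 44100\right) - \frac{389206702870284}{2906254727} = \left(- \frac{1}{296069} + 44100\right) - \frac{389206702870284}{2906254727} = \frac{13056642899}{296069} - \frac{389206702870284}{2906254727} = - \frac{77286109168132380023}{860451930768163}$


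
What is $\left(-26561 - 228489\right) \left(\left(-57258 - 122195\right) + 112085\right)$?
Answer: $17182208400$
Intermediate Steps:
$\left(-26561 - 228489\right) \left(\left(-57258 - 122195\right) + 112085\right) = - 255050 \left(\left(-57258 - 122195\right) + 112085\right) = - 255050 \left(-179453 + 112085\right) = \left(-255050\right) \left(-67368\right) = 17182208400$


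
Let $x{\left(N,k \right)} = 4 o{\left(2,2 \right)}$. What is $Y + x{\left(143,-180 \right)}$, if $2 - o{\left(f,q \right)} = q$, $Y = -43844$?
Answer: $-43844$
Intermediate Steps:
$o{\left(f,q \right)} = 2 - q$
$x{\left(N,k \right)} = 0$ ($x{\left(N,k \right)} = 4 \left(2 - 2\right) = 4 \cdot 0 = 0$)
$Y + x{\left(143,-180 \right)} = -43844 + 0 = -43844$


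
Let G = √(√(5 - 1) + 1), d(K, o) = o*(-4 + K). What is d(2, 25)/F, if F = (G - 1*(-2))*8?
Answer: -25/2 + 25*√3/4 ≈ -1.6747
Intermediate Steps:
G = √3 (G = √(√4 + 1) = √(2 + 1) = √3 ≈ 1.7320)
F = 16 + 8*√3 (F = (√3 - 1*(-2))*8 = (√3 + 2)*8 = (2 + √3)*8 = 16 + 8*√3 ≈ 29.856)
d(2, 25)/F = (25*(-4 + 2))/(16 + 8*√3) = (25*(-2))/(16 + 8*√3) = -50/(16 + 8*√3)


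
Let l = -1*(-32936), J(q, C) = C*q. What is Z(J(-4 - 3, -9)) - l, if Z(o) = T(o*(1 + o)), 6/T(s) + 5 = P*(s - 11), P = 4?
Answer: -529577938/16079 ≈ -32936.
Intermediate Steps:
T(s) = 6/(-49 + 4*s) (T(s) = 6/(-5 + 4*(s - 11)) = 6/(-5 + 4*(-11 + s)) = 6/(-5 + (-44 + 4*s)) = 6/(-49 + 4*s))
Z(o) = 6/(-49 + 4*o*(1 + o)) (Z(o) = 6/(-49 + 4*(o*(1 + o))) = 6/(-49 + 4*o*(1 + o)))
l = 32936
Z(J(-4 - 3, -9)) - l = 6/(-49 + 4*(-9*(-4 - 3))*(1 - 9*(-4 - 3))) - 1*32936 = 6/(-49 + 4*(-9*(-7))*(1 - 9*(-7))) - 32936 = 6/(-49 + 4*63*(1 + 63)) - 32936 = 6/(-49 + 4*63*64) - 32936 = 6/(-49 + 16128) - 32936 = 6/16079 - 32936 = -529577938/16079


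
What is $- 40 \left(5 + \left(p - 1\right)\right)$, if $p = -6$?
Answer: $80$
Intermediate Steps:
$- 40 \left(5 + \left(p - 1\right)\right) = - 40 \left(5 - 7\right) = \left(-40\right) \left(-2\right) = 80$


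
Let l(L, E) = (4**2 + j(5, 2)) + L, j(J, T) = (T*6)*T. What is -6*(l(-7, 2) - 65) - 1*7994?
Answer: -7802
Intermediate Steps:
j(J, T) = 6*T**2 (j(J, T) = (6*T)*T = 6*T**2)
l(L, E) = 40 + L (l(L, E) = (4**2 + 6*2**2) + L = (16 + 6*4) + L = (16 + 24) + L = 40 + L)
-6*(l(-7, 2) - 65) - 1*7994 = -6*((40 - 7) - 65) - 1*7994 = -6*(33 - 65) - 7994 = -6*(-32) - 7994 = 192 - 7994 = -7802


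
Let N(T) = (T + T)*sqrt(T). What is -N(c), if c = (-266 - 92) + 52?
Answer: 1836*I*sqrt(34) ≈ 10706.0*I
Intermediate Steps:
c = -306 (c = -358 + 52 = -306)
N(T) = 2*T**(3/2) (N(T) = (2*T)*sqrt(T) = 2*T**(3/2))
-N(c) = -2*(-306)**(3/2) = -2*(-918*I*sqrt(34)) = -(-1836)*I*sqrt(34) = 1836*I*sqrt(34)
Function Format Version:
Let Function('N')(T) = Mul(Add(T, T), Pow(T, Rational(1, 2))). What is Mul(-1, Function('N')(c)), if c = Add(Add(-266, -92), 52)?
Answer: Mul(1836, I, Pow(34, Rational(1, 2))) ≈ Mul(10706., I)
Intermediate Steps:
c = -306 (c = Add(-358, 52) = -306)
Function('N')(T) = Mul(2, Pow(T, Rational(3, 2))) (Function('N')(T) = Mul(Mul(2, T), Pow(T, Rational(1, 2))) = Mul(2, Pow(T, Rational(3, 2))))
Mul(-1, Function('N')(c)) = Mul(-1, Mul(2, Pow(-306, Rational(3, 2)))) = Mul(-1, Mul(2, Mul(-918, I, Pow(34, Rational(1, 2))))) = Mul(-1, Mul(-1836, I, Pow(34, Rational(1, 2)))) = Mul(1836, I, Pow(34, Rational(1, 2)))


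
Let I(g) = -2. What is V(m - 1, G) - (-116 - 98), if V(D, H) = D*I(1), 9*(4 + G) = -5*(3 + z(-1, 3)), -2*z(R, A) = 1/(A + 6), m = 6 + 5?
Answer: 194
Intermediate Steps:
m = 11
z(R, A) = -1/(2*(6 + A)) (z(R, A) = -1/(2*(A + 6)) = -1/(2*(6 + A)))
G = -913/162 (G = -4 + (-5*(3 - 1/(12 + 2*3)))/9 = -4 + (-5*(3 - 1/(12 + 6)))/9 = -4 + (-5*(3 - 1/18))/9 = -4 + (-5*53/18)/9 = -4 + (⅑)*(-265/18) = -4 - 265/162 = -913/162 ≈ -5.6358)
V(D, H) = -2*D (V(D, H) = D*(-2) = -2*D)
V(m - 1, G) - (-116 - 98) = -2*(11 - 1) - (-116 - 98) = -2*10 - 1*(-214) = -20 + 214 = 194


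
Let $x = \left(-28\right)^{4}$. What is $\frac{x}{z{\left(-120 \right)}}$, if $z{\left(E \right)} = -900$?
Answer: $- \frac{153664}{225} \approx -682.95$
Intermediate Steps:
$x = 614656$
$\frac{x}{z{\left(-120 \right)}} = \frac{614656}{-900} = 614656 \left(- \frac{1}{900}\right) = - \frac{153664}{225}$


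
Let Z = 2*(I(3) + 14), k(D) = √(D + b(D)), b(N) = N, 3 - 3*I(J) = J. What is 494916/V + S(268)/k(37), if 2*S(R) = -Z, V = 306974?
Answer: 247458/153487 - 7*√74/37 ≈ -0.015226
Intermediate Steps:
I(J) = 1 - J/3
k(D) = √2*√D (k(D) = √(D + D) = √(2*D) = √2*√D)
Z = 28 (Z = 2*((1 - ⅓*3) + 14) = 2*((1 - 1) + 14) = 2*(0 + 14) = 2*14 = 28)
S(R) = -14 (S(R) = (-1*28)/2 = (½)*(-28) = -14)
494916/V + S(268)/k(37) = 494916/306974 - 14*√74/74 = 494916*(1/306974) - 14*√74/74 = 247458/153487 - 7*√74/37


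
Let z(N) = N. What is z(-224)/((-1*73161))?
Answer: 224/73161 ≈ 0.0030617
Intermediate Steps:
z(-224)/((-1*73161)) = -224/((-1*73161)) = -224/(-73161) = -224*(-1/73161) = 224/73161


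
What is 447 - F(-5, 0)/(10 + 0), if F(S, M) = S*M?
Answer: 447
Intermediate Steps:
F(S, M) = M*S
447 - F(-5, 0)/(10 + 0) = 447 - 0*(-5)/(10 + 0) = 447 - 0/10 = 447 - 1*0 = 447 + 0 = 447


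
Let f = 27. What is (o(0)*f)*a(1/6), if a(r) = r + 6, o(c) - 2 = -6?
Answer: -666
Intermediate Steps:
o(c) = -4 (o(c) = 2 - 6 = -4)
a(r) = 6 + r
(o(0)*f)*a(1/6) = (-4*27)*(6 + 1/6) = -108*(6 + ⅙) = -108*37/6 = -666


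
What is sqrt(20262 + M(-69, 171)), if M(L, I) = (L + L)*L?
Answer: 2*sqrt(7446) ≈ 172.58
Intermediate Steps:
M(L, I) = 2*L**2 (M(L, I) = (2*L)*L = 2*L**2)
sqrt(20262 + M(-69, 171)) = sqrt(20262 + 2*(-69)**2) = sqrt(20262 + 2*4761) = sqrt(20262 + 9522) = sqrt(29784) = 2*sqrt(7446)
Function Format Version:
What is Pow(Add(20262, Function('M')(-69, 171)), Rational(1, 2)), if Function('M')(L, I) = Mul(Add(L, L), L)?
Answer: Mul(2, Pow(7446, Rational(1, 2))) ≈ 172.58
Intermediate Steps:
Function('M')(L, I) = Mul(2, Pow(L, 2)) (Function('M')(L, I) = Mul(Mul(2, L), L) = Mul(2, Pow(L, 2)))
Pow(Add(20262, Function('M')(-69, 171)), Rational(1, 2)) = Pow(Add(20262, Mul(2, Pow(-69, 2))), Rational(1, 2)) = Pow(Add(20262, Mul(2, 4761)), Rational(1, 2)) = Pow(Add(20262, 9522), Rational(1, 2)) = Pow(29784, Rational(1, 2)) = Mul(2, Pow(7446, Rational(1, 2)))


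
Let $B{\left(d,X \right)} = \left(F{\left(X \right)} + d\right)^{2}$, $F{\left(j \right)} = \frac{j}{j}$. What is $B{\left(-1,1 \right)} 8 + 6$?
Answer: $6$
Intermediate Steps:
$F{\left(j \right)} = 1$
$B{\left(d,X \right)} = \left(1 + d\right)^{2}$
$B{\left(-1,1 \right)} 8 + 6 = \left(1 - 1\right)^{2} \cdot 8 + 6 = 0^{2} \cdot 8 + 6 = 0 \cdot 8 + 6 = 0 + 6 = 6$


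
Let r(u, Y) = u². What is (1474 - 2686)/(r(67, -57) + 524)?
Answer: -404/1671 ≈ -0.24177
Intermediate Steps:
(1474 - 2686)/(r(67, -57) + 524) = (1474 - 2686)/(67² + 524) = -1212/(4489 + 524) = -1212/5013 = -1212*1/5013 = -404/1671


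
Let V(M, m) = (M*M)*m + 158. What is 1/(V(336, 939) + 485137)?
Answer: 1/106494639 ≈ 9.3901e-9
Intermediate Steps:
V(M, m) = 158 + m*M² (V(M, m) = M²*m + 158 = m*M² + 158 = 158 + m*M²)
1/(V(336, 939) + 485137) = 1/((158 + 939*336²) + 485137) = 1/((158 + 939*112896) + 485137) = 1/((158 + 106009344) + 485137) = 1/(106009502 + 485137) = 1/106494639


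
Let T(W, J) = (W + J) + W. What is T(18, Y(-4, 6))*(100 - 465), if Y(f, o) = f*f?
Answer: -18980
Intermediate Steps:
Y(f, o) = f**2
T(W, J) = J + 2*W (T(W, J) = (J + W) + W = J + 2*W)
T(18, Y(-4, 6))*(100 - 465) = ((-4)**2 + 2*18)*(100 - 465) = (16 + 36)*(-365) = 52*(-365) = -18980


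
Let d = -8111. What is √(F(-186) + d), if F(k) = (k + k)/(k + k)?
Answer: I*√8110 ≈ 90.056*I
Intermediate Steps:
F(k) = 1 (F(k) = (2*k)/((2*k)) = (2*k)*(1/(2*k)) = 1)
√(F(-186) + d) = √(1 - 8111) = √(-8110) = I*√8110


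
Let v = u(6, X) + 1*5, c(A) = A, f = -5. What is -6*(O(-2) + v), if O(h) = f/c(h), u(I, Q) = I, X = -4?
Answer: -81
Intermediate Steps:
O(h) = -5/h
v = 11 (v = 6 + 1*5 = 6 + 5 = 11)
-6*(O(-2) + v) = -6*(-5/(-2) + 11) = -6*(-5*(-1/2) + 11) = -6*(5/2 + 11) = -6*27/2 = -81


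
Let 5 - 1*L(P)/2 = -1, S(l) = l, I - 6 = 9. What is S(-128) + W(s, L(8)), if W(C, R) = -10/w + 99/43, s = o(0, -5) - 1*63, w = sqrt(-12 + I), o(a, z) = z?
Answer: -5405/43 - 10*sqrt(3)/3 ≈ -131.47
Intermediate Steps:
I = 15 (I = 6 + 9 = 15)
L(P) = 12 (L(P) = 10 - 2*(-1) = 10 + 2 = 12)
w = sqrt(3) (w = sqrt(-12 + 15) = sqrt(3) ≈ 1.7320)
s = -68 (s = -5 - 1*63 = -5 - 63 = -68)
W(C, R) = 99/43 - 10*sqrt(3)/3 (W(C, R) = -10*sqrt(3)/3 + 99/43 = 99/43 - 10*sqrt(3)/3)
S(-128) + W(s, L(8)) = -128 + (99/43 - 10*sqrt(3)/3) = -5405/43 - 10*sqrt(3)/3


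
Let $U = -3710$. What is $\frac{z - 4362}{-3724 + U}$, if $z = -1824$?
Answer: $\frac{1031}{1239} \approx 0.83212$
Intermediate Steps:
$\frac{z - 4362}{-3724 + U} = \frac{-1824 - 4362}{-3724 - 3710} = - \frac{6186}{-7434} = \left(-6186\right) \left(- \frac{1}{7434}\right) = \frac{1031}{1239}$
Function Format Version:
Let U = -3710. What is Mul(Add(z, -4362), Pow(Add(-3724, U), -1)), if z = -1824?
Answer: Rational(1031, 1239) ≈ 0.83212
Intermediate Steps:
Mul(Add(z, -4362), Pow(Add(-3724, U), -1)) = Mul(Add(-1824, -4362), Pow(Add(-3724, -3710), -1)) = Mul(-6186, Pow(-7434, -1)) = Mul(-6186, Rational(-1, 7434)) = Rational(1031, 1239)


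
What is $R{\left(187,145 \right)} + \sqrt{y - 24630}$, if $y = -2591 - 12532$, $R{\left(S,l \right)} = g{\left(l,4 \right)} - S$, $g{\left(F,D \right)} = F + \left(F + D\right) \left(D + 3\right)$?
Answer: $1001 + 3 i \sqrt{4417} \approx 1001.0 + 199.38 i$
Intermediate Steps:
$g{\left(F,D \right)} = F + \left(3 + D\right) \left(D + F\right)$ ($g{\left(F,D \right)} = F + \left(D + F\right) \left(3 + D\right) = F + \left(3 + D\right) \left(D + F\right)$)
$R{\left(S,l \right)} = 28 - S + 8 l$ ($R{\left(S,l \right)} = \left(4^{2} + 3 \cdot 4 + 4 l + 4 l\right) - S = \left(16 + 12 + 4 l + 4 l\right) - S = \left(28 + 8 l\right) - S = 28 - S + 8 l$)
$y = -15123$ ($y = -2591 - 12532 = -15123$)
$R{\left(187,145 \right)} + \sqrt{y - 24630} = \left(28 - 187 + 8 \cdot 145\right) + \sqrt{-15123 - 24630} = \left(28 - 187 + 1160\right) + \sqrt{-39753} = 1001 + 3 i \sqrt{4417}$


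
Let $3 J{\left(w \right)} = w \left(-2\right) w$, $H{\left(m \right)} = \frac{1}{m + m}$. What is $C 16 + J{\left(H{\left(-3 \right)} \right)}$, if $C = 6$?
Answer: $\frac{5183}{54} \approx 95.981$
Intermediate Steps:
$H{\left(m \right)} = \frac{1}{2 m}$
$J{\left(w \right)} = - \frac{2 w^{2}}{3}$ ($J{\left(w \right)} = \frac{w \left(-2\right) w}{3} = \frac{- 2 w w}{3} = \frac{\left(-2\right) w^{2}}{3} = - \frac{2 w^{2}}{3}$)
$C 16 + J{\left(H{\left(-3 \right)} \right)} = 6 \cdot 16 - \frac{2 \left(\frac{1}{2 \left(-3\right)}\right)^{2}}{3} = 96 - \frac{2 \left(\frac{1}{2} \left(- \frac{1}{3}\right)\right)^{2}}{3} = 96 - \frac{2 \left(- \frac{1}{6}\right)^{2}}{3} = 96 - \frac{1}{54} = \frac{5183}{54}$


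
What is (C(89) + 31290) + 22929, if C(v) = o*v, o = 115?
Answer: 64454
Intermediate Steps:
C(v) = 115*v
(C(89) + 31290) + 22929 = (115*89 + 31290) + 22929 = (10235 + 31290) + 22929 = 41525 + 22929 = 64454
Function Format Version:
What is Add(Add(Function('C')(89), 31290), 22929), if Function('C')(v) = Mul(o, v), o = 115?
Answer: 64454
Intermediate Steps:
Function('C')(v) = Mul(115, v)
Add(Add(Function('C')(89), 31290), 22929) = Add(Add(Mul(115, 89), 31290), 22929) = Add(Add(10235, 31290), 22929) = Add(41525, 22929) = 64454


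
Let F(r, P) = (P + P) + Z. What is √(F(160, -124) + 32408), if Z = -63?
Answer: √32097 ≈ 179.16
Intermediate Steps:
F(r, P) = -63 + 2*P (F(r, P) = (P + P) - 63 = 2*P - 63 = -63 + 2*P)
√(F(160, -124) + 32408) = √((-63 + 2*(-124)) + 32408) = √((-63 - 248) + 32408) = √(-311 + 32408) = √32097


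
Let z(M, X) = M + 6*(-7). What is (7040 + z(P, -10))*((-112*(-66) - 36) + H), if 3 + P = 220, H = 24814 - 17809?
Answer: 103614615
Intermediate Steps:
H = 7005
P = 217 (P = -3 + 220 = 217)
z(M, X) = -42 + M (z(M, X) = M - 42 = -42 + M)
(7040 + z(P, -10))*((-112*(-66) - 36) + H) = (7040 + (-42 + 217))*((-112*(-66) - 36) + 7005) = (7040 + 175)*((7392 - 36) + 7005) = 7215*(7356 + 7005) = 7215*14361 = 103614615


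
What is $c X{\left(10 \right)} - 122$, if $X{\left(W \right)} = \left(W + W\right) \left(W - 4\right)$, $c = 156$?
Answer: $18598$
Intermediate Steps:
$X{\left(W \right)} = 2 W \left(-4 + W\right)$
$c X{\left(10 \right)} - 122 = 156 \cdot 2 \cdot 10 \left(-4 + 10\right) - 122 = 156 \cdot 2 \cdot 10 \cdot 6 - 122 = 156 \cdot 120 - 122 = 18720 - 122 = 18598$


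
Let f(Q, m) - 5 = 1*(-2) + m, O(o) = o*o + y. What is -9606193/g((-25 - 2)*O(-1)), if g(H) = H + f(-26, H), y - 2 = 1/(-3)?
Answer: 9606193/141 ≈ 68129.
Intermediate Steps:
y = 5/3 (y = 2 + 1/(-3) = 2 - ⅓ = 5/3 ≈ 1.6667)
O(o) = 5/3 + o² (O(o) = o*o + 5/3 = o² + 5/3 = 5/3 + o²)
f(Q, m) = 3 + m (f(Q, m) = 5 + (1*(-2) + m) = 5 + (-2 + m) = 3 + m)
g(H) = 3 + 2*H (g(H) = H + (3 + H) = 3 + 2*H)
-9606193/g((-25 - 2)*O(-1)) = -9606193/(3 + 2*((-25 - 2)*(5/3 + (-1)²))) = -9606193/(3 + 2*(-27*(5/3 + 1))) = -9606193/(3 + 2*(-27*8/3)) = -9606193/(3 + 2*(-72)) = -9606193/(3 - 144) = -9606193/(-141) = -9606193*(-1/141) = 9606193/141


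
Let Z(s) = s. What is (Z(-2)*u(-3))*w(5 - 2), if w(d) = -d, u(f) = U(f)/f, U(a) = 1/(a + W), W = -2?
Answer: ⅖ ≈ 0.40000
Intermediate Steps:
U(a) = 1/(-2 + a) (U(a) = 1/(a - 2) = 1/(-2 + a))
u(f) = 1/(f*(-2 + f)) (u(f) = 1/((-2 + f)*f) = 1/(f*(-2 + f)))
(Z(-2)*u(-3))*w(5 - 2) = (-2/((-3)*(-2 - 3)))*(-(5 - 2)) = (-(-2)/(3*(-5)))*(-1*3) = -(-2)*(-1)/(3*5)*(-3) = -2*1/15*(-3) = -2/15*(-3) = ⅖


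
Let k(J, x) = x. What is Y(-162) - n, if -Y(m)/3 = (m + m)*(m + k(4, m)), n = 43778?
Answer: -358706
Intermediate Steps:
Y(m) = -12*m² (Y(m) = -3*(m + m)*(m + m) = -3*2*m*2*m = -12*m²)
Y(-162) - n = -12*(-162)² - 1*43778 = -12*26244 - 43778 = -314928 - 43778 = -358706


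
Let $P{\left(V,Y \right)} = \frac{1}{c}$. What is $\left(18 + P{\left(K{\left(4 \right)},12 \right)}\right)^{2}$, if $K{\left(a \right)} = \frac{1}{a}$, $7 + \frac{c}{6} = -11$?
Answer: $\frac{3775249}{11664} \approx 323.67$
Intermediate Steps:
$c = -108$ ($c = -42 + 6 \left(-11\right) = -42 - 66 = -108$)
$P{\left(V,Y \right)} = - \frac{1}{108}$ ($P{\left(V,Y \right)} = \frac{1}{-108} = - \frac{1}{108}$)
$\left(18 + P{\left(K{\left(4 \right)},12 \right)}\right)^{2} = \left(18 - \frac{1}{108}\right)^{2} = \left(\frac{1943}{108}\right)^{2} = \frac{3775249}{11664}$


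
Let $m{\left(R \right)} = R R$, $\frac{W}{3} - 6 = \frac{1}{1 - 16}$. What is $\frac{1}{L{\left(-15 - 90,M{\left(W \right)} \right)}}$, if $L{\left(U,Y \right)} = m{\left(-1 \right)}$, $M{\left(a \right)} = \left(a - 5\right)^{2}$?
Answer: $1$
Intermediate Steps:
$W = \frac{89}{5}$ ($W = 18 + \frac{3}{1 - 16} = 18 + \frac{3}{-15} = 18 + 3 \left(- \frac{1}{15}\right) = 18 - \frac{1}{5} = \frac{89}{5} \approx 17.8$)
$M{\left(a \right)} = \left(-5 + a\right)^{2}$
$m{\left(R \right)} = R^{2}$
$L{\left(U,Y \right)} = 1$ ($L{\left(U,Y \right)} = \left(-1\right)^{2} = 1$)
$\frac{1}{L{\left(-15 - 90,M{\left(W \right)} \right)}} = 1^{-1} = 1$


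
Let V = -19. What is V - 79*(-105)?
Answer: 8276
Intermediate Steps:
V - 79*(-105) = -19 - 79*(-105) = -19 + 8295 = 8276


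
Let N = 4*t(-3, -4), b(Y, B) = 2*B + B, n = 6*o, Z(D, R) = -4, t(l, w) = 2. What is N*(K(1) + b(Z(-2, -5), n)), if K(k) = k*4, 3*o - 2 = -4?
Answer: -64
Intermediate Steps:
o = -⅔ (o = ⅔ + (⅓)*(-4) = ⅔ - 4/3 = -⅔ ≈ -0.66667)
n = -4 (n = 6*(-⅔) = -4)
b(Y, B) = 3*B
K(k) = 4*k
N = 8 (N = 4*2 = 8)
N*(K(1) + b(Z(-2, -5), n)) = 8*(4*1 + 3*(-4)) = 8*(4 - 12) = 8*(-8) = -64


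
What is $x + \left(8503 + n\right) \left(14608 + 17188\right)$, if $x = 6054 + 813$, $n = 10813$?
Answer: $614178403$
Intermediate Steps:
$x = 6867$
$x + \left(8503 + n\right) \left(14608 + 17188\right) = 6867 + \left(8503 + 10813\right) \left(14608 + 17188\right) = 6867 + 19316 \cdot 31796 = 6867 + 614171536 = 614178403$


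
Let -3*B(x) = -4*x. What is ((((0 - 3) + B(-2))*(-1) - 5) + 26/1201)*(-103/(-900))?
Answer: 12772/162135 ≈ 0.078774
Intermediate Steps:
B(x) = 4*x/3 (B(x) = -(-4)*x/3 = 4*x/3)
((((0 - 3) + B(-2))*(-1) - 5) + 26/1201)*(-103/(-900)) = ((((0 - 3) + (4/3)*(-2))*(-1) - 5) + 26/1201)*(-103/(-900)) = (((-3 - 8/3)*(-1) - 5) + 26*(1/1201))*(-103*(-1/900)) = ((-17/3*(-1) - 5) + 26/1201)*(103/900) = ((17/3 - 5) + 26/1201)*(103/900) = (2/3 + 26/1201)*(103/900) = (2480/3603)*(103/900) = 12772/162135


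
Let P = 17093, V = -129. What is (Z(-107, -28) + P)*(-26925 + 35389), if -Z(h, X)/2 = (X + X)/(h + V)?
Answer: 8535596976/59 ≈ 1.4467e+8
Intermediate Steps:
Z(h, X) = -4*X/(-129 + h) (Z(h, X) = -2*(X + X)/(h - 129) = -2*2*X/(-129 + h) = -4*X/(-129 + h))
(Z(-107, -28) + P)*(-26925 + 35389) = (-4*(-28)/(-129 - 107) + 17093)*(-26925 + 35389) = (-4*(-28)/(-236) + 17093)*8464 = (-4*(-28)*(-1/236) + 17093)*8464 = (-28/59 + 17093)*8464 = (1008459/59)*8464 = 8535596976/59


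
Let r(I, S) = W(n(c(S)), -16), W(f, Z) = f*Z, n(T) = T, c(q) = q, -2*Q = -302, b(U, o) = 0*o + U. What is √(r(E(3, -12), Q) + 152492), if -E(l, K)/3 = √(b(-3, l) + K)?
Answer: 2*√37519 ≈ 387.40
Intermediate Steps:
b(U, o) = U (b(U, o) = 0 + U = U)
Q = 151 (Q = -½*(-302) = 151)
E(l, K) = -3*√(-3 + K)
W(f, Z) = Z*f
r(I, S) = -16*S
√(r(E(3, -12), Q) + 152492) = √(-16*151 + 152492) = √(-2416 + 152492) = √150076 = 2*√37519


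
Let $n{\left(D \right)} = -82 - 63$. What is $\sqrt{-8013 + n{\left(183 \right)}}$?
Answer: $i \sqrt{8158} \approx 90.322 i$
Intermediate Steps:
$n{\left(D \right)} = -145$ ($n{\left(D \right)} = -82 - 63 = -145$)
$\sqrt{-8013 + n{\left(183 \right)}} = \sqrt{-8013 - 145} = \sqrt{-8158} = i \sqrt{8158}$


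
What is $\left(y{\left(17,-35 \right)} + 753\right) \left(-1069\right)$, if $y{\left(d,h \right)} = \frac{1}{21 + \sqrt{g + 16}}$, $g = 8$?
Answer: $- \frac{111896506}{139} + \frac{2138 \sqrt{6}}{417} \approx -8.05 \cdot 10^{5}$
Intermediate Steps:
$y{\left(d,h \right)} = \frac{1}{21 + 2 \sqrt{6}}$ ($y{\left(d,h \right)} = \frac{1}{21 + \sqrt{8 + 16}} = \frac{1}{21 + \sqrt{24}} = \frac{1}{21 + 2 \sqrt{6}}$)
$\left(y{\left(17,-35 \right)} + 753\right) \left(-1069\right) = \left(\left(\frac{7}{139} - \frac{2 \sqrt{6}}{417}\right) + 753\right) \left(-1069\right) = \left(\frac{104674}{139} - \frac{2 \sqrt{6}}{417}\right) \left(-1069\right) = - \frac{111896506}{139} + \frac{2138 \sqrt{6}}{417}$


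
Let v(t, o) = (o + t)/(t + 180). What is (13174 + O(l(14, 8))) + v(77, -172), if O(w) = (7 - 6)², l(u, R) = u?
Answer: 3385880/257 ≈ 13175.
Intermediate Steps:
O(w) = 1 (O(w) = 1² = 1)
v(t, o) = (o + t)/(180 + t)
(13174 + O(l(14, 8))) + v(77, -172) = (13174 + 1) + (-172 + 77)/(180 + 77) = 13175 - 95/257 = 3385880/257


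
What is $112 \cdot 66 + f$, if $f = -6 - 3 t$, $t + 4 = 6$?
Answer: $7380$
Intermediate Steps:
$t = 2$ ($t = -4 + 6 = 2$)
$f = -12$ ($f = -6 - 6 = -12$)
$112 \cdot 66 + f = 112 \cdot 66 - 12 = 7392 - 12 = 7380$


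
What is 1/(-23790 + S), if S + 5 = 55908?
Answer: 1/32113 ≈ 3.1140e-5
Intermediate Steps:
S = 55903 (S = -5 + 55908 = 55903)
1/(-23790 + S) = 1/(-23790 + 55903) = 1/32113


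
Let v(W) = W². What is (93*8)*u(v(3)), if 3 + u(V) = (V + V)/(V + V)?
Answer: -1488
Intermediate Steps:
u(V) = -2 (u(V) = -3 + (V + V)/(V + V) = -3 + (2*V)/((2*V)) = -3 + (2*V)*(1/(2*V)) = -3 + 1 = -2)
(93*8)*u(v(3)) = (93*8)*(-2) = 744*(-2) = -1488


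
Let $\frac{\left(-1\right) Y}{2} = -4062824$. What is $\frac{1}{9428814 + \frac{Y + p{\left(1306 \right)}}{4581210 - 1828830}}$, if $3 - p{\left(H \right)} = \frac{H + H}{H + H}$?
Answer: $\frac{10194}{96117360011} \approx 1.0606 \cdot 10^{-7}$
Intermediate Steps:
$Y = 8125648$ ($Y = \left(-2\right) \left(-4062824\right) = 8125648$)
$p{\left(H \right)} = 2$ ($p{\left(H \right)} = 3 - \frac{H + H}{H + H} = 3 - \frac{2 H}{2 H} = 3 - 2 H \frac{1}{2 H} = 3 - 1 = 2$)
$\frac{1}{9428814 + \frac{Y + p{\left(1306 \right)}}{4581210 - 1828830}} = \frac{1}{9428814 + \frac{8125648 + 2}{4581210 - 1828830}} = \frac{1}{9428814 + \frac{8125650}{2752380}} = \frac{1}{9428814 + 8125650 \cdot \frac{1}{2752380}} = \frac{1}{9428814 + \frac{30095}{10194}} = \frac{1}{\frac{96117360011}{10194}} = \frac{10194}{96117360011}$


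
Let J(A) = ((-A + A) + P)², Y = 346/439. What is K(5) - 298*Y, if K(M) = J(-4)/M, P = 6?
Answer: -499736/2195 ≈ -227.67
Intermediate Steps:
Y = 346/439 (Y = 346*(1/439) = 346/439 ≈ 0.78815)
J(A) = 36 (J(A) = ((-A + A) + 6)² = (0 + 6)² = 6² = 36)
K(M) = 36/M
K(5) - 298*Y = 36/5 - 298*346/439 = 36*(⅕) - 103108/439 = 36/5 - 103108/439 = -499736/2195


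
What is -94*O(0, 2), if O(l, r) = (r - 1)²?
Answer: -94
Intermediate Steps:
O(l, r) = (-1 + r)²
-94*O(0, 2) = -94*(-1 + 2)² = -94*1² = -94*1 = -94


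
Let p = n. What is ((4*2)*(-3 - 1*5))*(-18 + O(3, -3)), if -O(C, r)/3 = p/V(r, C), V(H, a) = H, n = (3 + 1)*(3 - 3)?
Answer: 1152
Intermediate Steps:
n = 0 (n = 4*0 = 0)
p = 0
O(C, r) = 0 (O(C, r) = -0/r = -3*0 = 0)
((4*2)*(-3 - 1*5))*(-18 + O(3, -3)) = ((4*2)*(-3 - 1*5))*(-18 + 0) = (8*(-3 - 5))*(-18) = (8*(-8))*(-18) = -64*(-18) = 1152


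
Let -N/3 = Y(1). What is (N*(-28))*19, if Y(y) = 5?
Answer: 7980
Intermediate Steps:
N = -15 (N = -3*5 = -15)
(N*(-28))*19 = -15*(-28)*19 = 420*19 = 7980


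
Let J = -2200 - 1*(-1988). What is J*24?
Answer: -5088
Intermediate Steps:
J = -212 (J = -2200 + 1988 = -212)
J*24 = -212*24 = -5088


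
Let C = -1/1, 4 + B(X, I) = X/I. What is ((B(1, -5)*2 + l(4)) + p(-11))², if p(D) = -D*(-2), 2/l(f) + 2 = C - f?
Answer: 1153476/1225 ≈ 941.61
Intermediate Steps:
B(X, I) = -4 + X/I
C = -1 (C = -1*1 = -1)
l(f) = 2/(-3 - f) (l(f) = 2/(-2 + (-1 - f)) = 2/(-3 - f))
p(D) = 2*D (p(D) = -(-2)*D = 2*D)
((B(1, -5)*2 + l(4)) + p(-11))² = (((-4 + 1/(-5))*2 - 2/(3 + 4)) + 2*(-11))² = (((-4 + 1*(-⅕))*2 - 2/7) - 22)² = (((-4 - ⅕)*2 - 2*⅐) - 22)² = ((-21/5*2 - 2/7) - 22)² = ((-42/5 - 2/7) - 22)² = (-304/35 - 22)² = (-1074/35)² = 1153476/1225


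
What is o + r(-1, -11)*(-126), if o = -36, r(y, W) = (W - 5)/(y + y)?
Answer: -1044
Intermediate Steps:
r(y, W) = (-5 + W)/(2*y) (r(y, W) = (-5 + W)/((2*y)) = (-5 + W)*(1/(2*y)) = (-5 + W)/(2*y))
o + r(-1, -11)*(-126) = -36 + ((½)*(-5 - 11)/(-1))*(-126) = -36 + ((½)*(-1)*(-16))*(-126) = -36 + 8*(-126) = -36 - 1008 = -1044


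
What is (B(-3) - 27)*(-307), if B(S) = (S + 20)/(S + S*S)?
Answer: 44515/6 ≈ 7419.2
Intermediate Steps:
B(S) = (20 + S)/(S + S²)
(B(-3) - 27)*(-307) = ((20 - 3)/((-3)*(1 - 3)) - 27)*(-307) = (-⅓*17/(-2) - 27)*(-307) = (-⅓*(-½)*17 - 27)*(-307) = (17/6 - 27)*(-307) = -145/6*(-307) = 44515/6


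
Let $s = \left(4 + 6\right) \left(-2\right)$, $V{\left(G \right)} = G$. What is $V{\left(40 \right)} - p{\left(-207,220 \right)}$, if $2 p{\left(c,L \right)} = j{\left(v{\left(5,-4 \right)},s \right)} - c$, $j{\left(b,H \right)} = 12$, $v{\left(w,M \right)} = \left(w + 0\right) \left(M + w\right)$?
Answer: $- \frac{139}{2} \approx -69.5$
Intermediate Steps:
$v{\left(w,M \right)} = w \left(M + w\right)$
$s = -20$ ($s = 10 \left(-2\right) = -20$)
$p{\left(c,L \right)} = 6 - \frac{c}{2}$ ($p{\left(c,L \right)} = \frac{12 - c}{2} = 6 - \frac{c}{2}$)
$V{\left(40 \right)} - p{\left(-207,220 \right)} = 40 - \left(6 - - \frac{207}{2}\right) = 40 - \left(6 + \frac{207}{2}\right) = 40 - \frac{219}{2} = - \frac{139}{2}$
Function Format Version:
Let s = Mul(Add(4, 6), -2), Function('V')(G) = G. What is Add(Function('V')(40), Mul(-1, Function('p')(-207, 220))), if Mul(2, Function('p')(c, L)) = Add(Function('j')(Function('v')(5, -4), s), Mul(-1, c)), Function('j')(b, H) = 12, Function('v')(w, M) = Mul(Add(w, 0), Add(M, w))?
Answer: Rational(-139, 2) ≈ -69.500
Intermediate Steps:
Function('v')(w, M) = Mul(w, Add(M, w))
s = -20 (s = Mul(10, -2) = -20)
Function('p')(c, L) = Add(6, Mul(Rational(-1, 2), c)) (Function('p')(c, L) = Mul(Rational(1, 2), Add(12, Mul(-1, c))) = Add(6, Mul(Rational(-1, 2), c)))
Add(Function('V')(40), Mul(-1, Function('p')(-207, 220))) = Add(40, Mul(-1, Add(6, Mul(Rational(-1, 2), -207)))) = Add(40, Mul(-1, Add(6, Rational(207, 2)))) = Add(40, Mul(-1, Rational(219, 2))) = Add(40, Rational(-219, 2)) = Rational(-139, 2)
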